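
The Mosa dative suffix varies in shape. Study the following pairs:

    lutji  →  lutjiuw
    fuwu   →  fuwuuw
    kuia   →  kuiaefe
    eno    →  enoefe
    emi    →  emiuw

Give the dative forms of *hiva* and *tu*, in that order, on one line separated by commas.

The suffix is conditioned by the last vowel: -uw when the last vowel of the stem is a high vowel (*lutji*, *fuwu*, *emi*); -efe when the last vowel of the stem is a non-high vowel (*kuia*, *eno*).
Since the last vowel of *hiva* is /a/ (a non-high vowel), it takes -efe, giving *hivaefe*.
*tu* — last vowel /u/ (a high vowel) → -uw → *tuuw*.

hivaefe, tuuw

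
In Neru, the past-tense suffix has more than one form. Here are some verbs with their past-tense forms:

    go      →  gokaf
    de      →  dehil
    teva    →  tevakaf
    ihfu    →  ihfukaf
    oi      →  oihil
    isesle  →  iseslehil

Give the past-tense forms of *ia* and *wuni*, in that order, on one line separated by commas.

iakaf, wunihil

Looking at the last vowel of each stem: -hil when the last vowel of the stem is a front vowel (*de*, *oi*, *isesle*); -kaf when the last vowel of the stem is a back vowel (*go*, *teva*, *ihfu*).
The last vowel of *ia* is /a/, which is a back vowel, so the suffix is -kaf, giving *iakaf*.
*wuni*: last vowel = /i/, a front vowel → -hil → *wunihil*.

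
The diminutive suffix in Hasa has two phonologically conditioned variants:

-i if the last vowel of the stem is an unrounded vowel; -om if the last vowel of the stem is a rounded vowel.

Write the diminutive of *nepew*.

nepewi

*nepew*: last vowel = /e/, an unrounded vowel → -i → *nepewi*.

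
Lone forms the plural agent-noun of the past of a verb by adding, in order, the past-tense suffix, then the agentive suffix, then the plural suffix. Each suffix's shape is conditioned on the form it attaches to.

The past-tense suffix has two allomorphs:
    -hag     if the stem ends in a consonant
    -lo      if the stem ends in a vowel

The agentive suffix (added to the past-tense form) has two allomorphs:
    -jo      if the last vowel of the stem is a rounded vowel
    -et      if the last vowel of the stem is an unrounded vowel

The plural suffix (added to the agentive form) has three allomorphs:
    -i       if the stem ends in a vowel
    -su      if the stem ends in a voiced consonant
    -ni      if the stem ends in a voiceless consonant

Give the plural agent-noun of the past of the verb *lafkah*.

lafkahhagetni

*lafkah*: final sound = /h/, a consonant → -hag → *lafkahhag*.
Since the last vowel of the past-tense form *lafkahhag* is /a/ (an unrounded vowel), it takes -et, giving *lafkahhaget*.
The agentive form *lafkahhaget*: final sound = /t/, a voiceless consonant → -ni → *lafkahhagetni*.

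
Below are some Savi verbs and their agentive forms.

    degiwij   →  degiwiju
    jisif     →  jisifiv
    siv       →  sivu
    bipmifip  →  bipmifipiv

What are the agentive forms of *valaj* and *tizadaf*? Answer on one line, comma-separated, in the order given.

valaju, tizadafiv

The alternation tracks the final consonant of the stem — -iv when the stem ends in a voiceless consonant (*jisif*, *bipmifip*); -u when the stem ends in a voiced consonant (*degiwij*, *siv*).
*valaj*: final consonant = /j/, voiced → -u → *valaju*.
*tizadaf*: final consonant = /f/, voiceless → -iv → *tizadafiv*.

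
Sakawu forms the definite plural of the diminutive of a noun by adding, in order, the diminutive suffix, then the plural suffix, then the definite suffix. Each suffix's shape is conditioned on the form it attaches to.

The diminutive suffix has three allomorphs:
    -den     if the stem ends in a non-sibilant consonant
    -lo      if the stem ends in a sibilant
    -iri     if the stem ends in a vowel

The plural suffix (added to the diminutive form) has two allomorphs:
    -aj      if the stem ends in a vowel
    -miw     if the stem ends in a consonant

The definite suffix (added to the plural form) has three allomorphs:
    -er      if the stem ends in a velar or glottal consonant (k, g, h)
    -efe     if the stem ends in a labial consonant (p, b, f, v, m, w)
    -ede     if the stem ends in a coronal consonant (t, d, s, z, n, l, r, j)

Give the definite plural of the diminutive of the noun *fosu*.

*fosu* — final sound /u/ (a vowel) → -iri → *fosuiri*.
Since the final sound of the diminutive form *fosuiri* is /i/ (a vowel), it takes -aj, giving *fosuiriaj*.
Since the final consonant of the plural form *fosuiriaj* is /j/ (coronal), it takes -ede, giving *fosuiriajede*.

fosuiriajede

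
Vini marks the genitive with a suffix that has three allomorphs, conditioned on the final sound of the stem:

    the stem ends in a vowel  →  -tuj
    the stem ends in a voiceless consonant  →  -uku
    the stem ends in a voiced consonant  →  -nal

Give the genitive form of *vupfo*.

vupfotuj

The final sound of *vupfo* is /o/, which is a vowel, so the suffix is -tuj, giving *vupfotuj*.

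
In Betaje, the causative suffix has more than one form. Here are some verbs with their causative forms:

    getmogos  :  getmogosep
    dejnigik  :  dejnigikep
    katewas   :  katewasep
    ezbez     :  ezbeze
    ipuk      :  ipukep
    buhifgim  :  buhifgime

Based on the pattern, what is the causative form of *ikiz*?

ikize

Looking at the final consonant of each stem: -ep when the stem ends in a voiceless consonant (*getmogos*, *dejnigik*, *katewas*, *ipuk*); -e when the stem ends in a voiced consonant (*ezbez*, *buhifgim*).
*ikiz* — final consonant /z/ (voiced) → -e → *ikize*.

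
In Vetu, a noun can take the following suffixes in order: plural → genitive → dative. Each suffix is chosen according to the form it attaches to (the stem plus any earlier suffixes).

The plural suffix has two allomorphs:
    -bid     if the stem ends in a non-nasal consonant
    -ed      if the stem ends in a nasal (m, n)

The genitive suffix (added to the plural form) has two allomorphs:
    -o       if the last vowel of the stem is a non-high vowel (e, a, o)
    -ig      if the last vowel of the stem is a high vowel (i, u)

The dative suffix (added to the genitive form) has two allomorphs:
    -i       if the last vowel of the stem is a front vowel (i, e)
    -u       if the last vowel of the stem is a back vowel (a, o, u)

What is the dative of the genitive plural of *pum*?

*pum*: final consonant = /m/, a nasal → -ed → *pumed*.
The plural form *pumed* — last vowel /e/ (a non-high vowel) → -o → *pumedo*.
The genitive form *pumedo* — last vowel /o/ (a back vowel) → -u → *pumedou*.

pumedou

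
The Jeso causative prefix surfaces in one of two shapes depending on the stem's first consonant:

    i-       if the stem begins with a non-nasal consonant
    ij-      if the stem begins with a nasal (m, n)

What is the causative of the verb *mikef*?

ijmikef

*mikef*: first consonant = /m/, a nasal → ij- → *ijmikef*.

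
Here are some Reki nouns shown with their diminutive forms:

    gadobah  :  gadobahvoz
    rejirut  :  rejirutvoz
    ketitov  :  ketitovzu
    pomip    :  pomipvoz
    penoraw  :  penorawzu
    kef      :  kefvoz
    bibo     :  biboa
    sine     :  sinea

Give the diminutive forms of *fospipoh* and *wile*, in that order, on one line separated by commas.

fospipohvoz, wilea

Looking at the final sound of each stem: -voz when the stem ends in a voiceless consonant (*gadobah*, *rejirut*, *pomip*, *kef*); -zu when the stem ends in a voiced consonant (*ketitov*, *penoraw*); -a when the stem ends in a vowel (*bibo*, *sine*).
The final sound of *fospipoh* is /h/, which is a voiceless consonant, so the suffix is -voz, giving *fospipohvoz*.
The final sound of *wile* is /e/, which is a vowel, so the suffix is -a, giving *wilea*.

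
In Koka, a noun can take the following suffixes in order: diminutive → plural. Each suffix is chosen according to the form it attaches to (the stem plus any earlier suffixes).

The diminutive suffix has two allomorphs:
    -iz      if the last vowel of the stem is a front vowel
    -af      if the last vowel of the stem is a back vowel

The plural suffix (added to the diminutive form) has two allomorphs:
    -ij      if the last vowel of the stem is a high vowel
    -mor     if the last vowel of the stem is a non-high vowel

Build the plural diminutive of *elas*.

*elas* — last vowel /a/ (a back vowel) → -af → *elasaf*.
The diminutive form *elasaf* — last vowel /a/ (a non-high vowel) → -mor → *elasafmor*.

elasafmor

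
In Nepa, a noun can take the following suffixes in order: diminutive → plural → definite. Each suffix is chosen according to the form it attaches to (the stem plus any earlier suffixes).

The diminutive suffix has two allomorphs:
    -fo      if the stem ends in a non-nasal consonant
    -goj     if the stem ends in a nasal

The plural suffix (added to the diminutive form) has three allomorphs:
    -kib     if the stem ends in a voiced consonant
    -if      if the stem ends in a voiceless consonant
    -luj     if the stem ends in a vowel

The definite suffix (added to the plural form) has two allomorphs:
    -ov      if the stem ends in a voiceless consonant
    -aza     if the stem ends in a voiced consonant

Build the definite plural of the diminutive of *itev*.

*itev*: final consonant = /v/, non-nasal → -fo → *itevfo*.
Since the final sound of the diminutive form *itevfo* is /o/ (a vowel), it takes -luj, giving *itevfoluj*.
Since the final consonant of the plural form *itevfoluj* is /j/ (voiced), it takes -aza, giving *itevfolujaza*.

itevfolujaza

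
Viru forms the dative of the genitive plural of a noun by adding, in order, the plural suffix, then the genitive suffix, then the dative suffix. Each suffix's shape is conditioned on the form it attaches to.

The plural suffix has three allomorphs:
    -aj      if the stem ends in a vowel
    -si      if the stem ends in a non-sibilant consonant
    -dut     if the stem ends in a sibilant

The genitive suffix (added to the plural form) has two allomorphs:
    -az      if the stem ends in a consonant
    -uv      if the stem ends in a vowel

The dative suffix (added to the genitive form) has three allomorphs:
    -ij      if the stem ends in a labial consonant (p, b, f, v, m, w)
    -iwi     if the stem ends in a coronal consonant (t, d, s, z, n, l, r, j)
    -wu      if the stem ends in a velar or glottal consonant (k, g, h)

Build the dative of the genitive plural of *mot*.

motsiuvij

*mot*: final sound = /t/, a non-sibilant consonant → -si → *motsi*.
The plural form *motsi* — final sound /i/ (a vowel) → -uv → *motsiuv*.
Since the final consonant of the genitive form *motsiuv* is /v/ (labial), it takes -ij, giving *motsiuvij*.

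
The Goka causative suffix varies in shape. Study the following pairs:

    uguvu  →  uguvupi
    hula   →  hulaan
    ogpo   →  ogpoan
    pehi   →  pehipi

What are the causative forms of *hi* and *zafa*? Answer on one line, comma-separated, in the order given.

hipi, zafaan

The pattern is height harmony: -pi when the last vowel of the stem is a high vowel (*uguvu*, *pehi*); -an when the last vowel of the stem is a non-high vowel (*hula*, *ogpo*).
*hi*: last vowel = /i/, a high vowel → -pi → *hipi*.
Since the last vowel of *zafa* is /a/ (a non-high vowel), it takes -an, giving *zafaan*.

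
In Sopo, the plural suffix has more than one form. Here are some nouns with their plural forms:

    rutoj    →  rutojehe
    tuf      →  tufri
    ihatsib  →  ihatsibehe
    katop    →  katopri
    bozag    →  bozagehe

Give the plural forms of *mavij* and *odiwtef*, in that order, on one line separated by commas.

The alternation tracks the final consonant of the stem — -ri when the stem ends in a voiceless consonant (*tuf*, *katop*); -ehe when the stem ends in a voiced consonant (*rutoj*, *ihatsib*, *bozag*).
Since the final consonant of *mavij* is /j/ (voiced), it takes -ehe, giving *mavijehe*.
Since the final consonant of *odiwtef* is /f/ (voiceless), it takes -ri, giving *odiwtefri*.

mavijehe, odiwtefri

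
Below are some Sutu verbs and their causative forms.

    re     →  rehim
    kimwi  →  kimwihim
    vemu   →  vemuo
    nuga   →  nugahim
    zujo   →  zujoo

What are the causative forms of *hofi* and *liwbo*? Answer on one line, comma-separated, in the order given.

The pattern is rounding harmony: -o when the last vowel of the stem is a rounded vowel (*vemu*, *zujo*); -him when the last vowel of the stem is an unrounded vowel (*re*, *kimwi*, *nuga*).
*hofi*: last vowel = /i/, an unrounded vowel → -him → *hofihim*.
*liwbo* — last vowel /o/ (a rounded vowel) → -o → *liwboo*.

hofihim, liwboo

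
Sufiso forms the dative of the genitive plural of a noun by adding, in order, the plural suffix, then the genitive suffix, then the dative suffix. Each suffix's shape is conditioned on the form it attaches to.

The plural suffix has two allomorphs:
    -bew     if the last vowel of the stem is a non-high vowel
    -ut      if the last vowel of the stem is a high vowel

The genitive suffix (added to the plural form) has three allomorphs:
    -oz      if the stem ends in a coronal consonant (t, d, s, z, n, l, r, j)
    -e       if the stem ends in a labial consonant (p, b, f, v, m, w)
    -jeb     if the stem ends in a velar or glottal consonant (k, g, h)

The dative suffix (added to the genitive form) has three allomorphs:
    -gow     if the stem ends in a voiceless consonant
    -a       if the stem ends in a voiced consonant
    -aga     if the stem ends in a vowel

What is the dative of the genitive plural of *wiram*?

*wiram* — last vowel /a/ (a non-high vowel) → -bew → *wirambew*.
The plural form *wirambew* — final consonant /w/ (labial) → -e → *wirambewe*.
Since the final sound of the genitive form *wirambewe* is /e/ (a vowel), it takes -aga, giving *wirambeweaga*.

wirambeweaga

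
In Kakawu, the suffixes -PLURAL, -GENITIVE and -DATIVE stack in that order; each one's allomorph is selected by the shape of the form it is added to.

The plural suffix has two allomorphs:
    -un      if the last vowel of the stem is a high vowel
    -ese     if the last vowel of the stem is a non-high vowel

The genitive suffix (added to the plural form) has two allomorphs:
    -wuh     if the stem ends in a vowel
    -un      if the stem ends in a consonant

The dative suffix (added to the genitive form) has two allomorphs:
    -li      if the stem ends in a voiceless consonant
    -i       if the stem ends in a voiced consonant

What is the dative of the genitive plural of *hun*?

The last vowel of *hun* is /u/, which is a high vowel, so the plural suffix is -un, giving *hunun*.
The plural form *hunun*: final sound = /n/, a consonant → -un → *hununun*.
The genitive form *hununun*: final consonant = /n/, voiced → -i → *hunununi*.

hunununi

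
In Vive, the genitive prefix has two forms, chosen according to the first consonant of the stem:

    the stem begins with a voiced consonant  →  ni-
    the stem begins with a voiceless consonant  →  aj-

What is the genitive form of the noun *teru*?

*teru* — first consonant /t/ (voiceless) → aj- → *ajteru*.

ajteru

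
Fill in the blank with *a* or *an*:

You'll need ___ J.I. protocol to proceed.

The indefinite article is chosen by the initial *sound* of the following word, not its spelling.
The initialism *J.I.* is read letter by letter; the first letter, J, is pronounced /dʒeɪ/, which begins with a consonant sound.
So the article is *a*: You'll need a J.I. protocol to proceed.

a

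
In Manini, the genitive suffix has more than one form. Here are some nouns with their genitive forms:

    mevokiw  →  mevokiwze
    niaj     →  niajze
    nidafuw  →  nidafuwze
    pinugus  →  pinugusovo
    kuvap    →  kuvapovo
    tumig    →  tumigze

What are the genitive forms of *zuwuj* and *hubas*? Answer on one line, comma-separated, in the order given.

The alternation tracks the final consonant of the stem — -ovo when the stem ends in a voiceless consonant (*pinugus*, *kuvap*); -ze when the stem ends in a voiced consonant (*mevokiw*, *niaj*, *nidafuw*, *tumig*).
Since the final consonant of *zuwuj* is /j/ (voiced), it takes -ze, giving *zuwujze*.
*hubas* — final consonant /s/ (voiceless) → -ovo → *hubasovo*.

zuwujze, hubasovo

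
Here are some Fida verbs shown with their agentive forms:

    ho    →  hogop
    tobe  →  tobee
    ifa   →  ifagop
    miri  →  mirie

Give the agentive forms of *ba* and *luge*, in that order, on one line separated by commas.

bagop, lugee

The suffix is conditioned by the last vowel: -e when the last vowel of the stem is a front vowel (*tobe*, *miri*); -gop when the last vowel of the stem is a back vowel (*ho*, *ifa*).
*ba* — last vowel /a/ (a back vowel) → -gop → *bagop*.
The last vowel of *luge* is /e/, which is a front vowel, so the suffix is -e, giving *lugee*.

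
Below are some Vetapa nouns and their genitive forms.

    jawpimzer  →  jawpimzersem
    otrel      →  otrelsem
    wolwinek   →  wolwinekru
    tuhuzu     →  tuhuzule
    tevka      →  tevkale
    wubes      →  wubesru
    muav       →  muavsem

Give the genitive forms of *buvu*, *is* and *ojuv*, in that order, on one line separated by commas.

The pattern is voicing of the final sound: -ru when the stem ends in a voiceless consonant (*wolwinek*, *wubes*); -sem when the stem ends in a voiced consonant (*jawpimzer*, *otrel*, *muav*); -le when the stem ends in a vowel (*tuhuzu*, *tevka*).
*buvu*: final sound = /u/, a vowel → -le → *buvule*.
Since the final sound of *is* is /s/ (a voiceless consonant), it takes -ru, giving *isru*.
*ojuv*: final sound = /v/, a voiced consonant → -sem → *ojuvsem*.

buvule, isru, ojuvsem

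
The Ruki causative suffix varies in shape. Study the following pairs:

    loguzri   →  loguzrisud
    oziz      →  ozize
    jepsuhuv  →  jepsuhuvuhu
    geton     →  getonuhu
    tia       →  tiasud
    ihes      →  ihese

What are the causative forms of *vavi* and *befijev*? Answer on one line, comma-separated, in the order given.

vavisud, befijevuhu

Looking at the final sound of each stem: -e when the stem ends in a sibilant (*oziz*, *ihes*); -uhu when the stem ends in a non-sibilant consonant (*jepsuhuv*, *geton*); -sud when the stem ends in a vowel (*loguzri*, *tia*).
Since the final sound of *vavi* is /i/ (a vowel), it takes -sud, giving *vavisud*.
*befijev*: final sound = /v/, a non-sibilant consonant → -uhu → *befijevuhu*.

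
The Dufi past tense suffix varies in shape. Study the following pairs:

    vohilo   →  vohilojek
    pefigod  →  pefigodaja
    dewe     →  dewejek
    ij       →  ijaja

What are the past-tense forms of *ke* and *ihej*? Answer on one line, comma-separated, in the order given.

kejek, ihejaja

The pattern is consonant vs. vowel: -aja when the stem ends in a consonant (*pefigod*, *ij*); -jek when the stem ends in a vowel (*vohilo*, *dewe*).
*ke* — final sound /e/ (a vowel) → -jek → *kejek*.
*ihej*: final sound = /j/, a consonant → -aja → *ihejaja*.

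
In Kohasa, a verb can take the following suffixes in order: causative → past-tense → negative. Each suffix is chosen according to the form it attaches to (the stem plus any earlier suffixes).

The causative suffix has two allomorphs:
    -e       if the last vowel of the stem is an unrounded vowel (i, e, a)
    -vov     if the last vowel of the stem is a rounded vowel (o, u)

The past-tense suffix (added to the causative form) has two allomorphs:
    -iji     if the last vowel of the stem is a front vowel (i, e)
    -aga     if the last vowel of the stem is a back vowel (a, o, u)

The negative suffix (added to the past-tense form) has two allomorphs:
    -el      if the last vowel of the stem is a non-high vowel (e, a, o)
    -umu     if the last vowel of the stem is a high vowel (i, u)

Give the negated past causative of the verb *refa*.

refaeijiumu

Since the last vowel of *refa* is /a/ (an unrounded vowel), it takes -e, giving *refae*.
The last vowel of the causative form *refae* is /e/, which is a front vowel, so the past-tense suffix is -iji, giving *refaeiji*.
Since the last vowel of the past-tense form *refaeiji* is /i/ (a high vowel), it takes -umu, giving *refaeijiumu*.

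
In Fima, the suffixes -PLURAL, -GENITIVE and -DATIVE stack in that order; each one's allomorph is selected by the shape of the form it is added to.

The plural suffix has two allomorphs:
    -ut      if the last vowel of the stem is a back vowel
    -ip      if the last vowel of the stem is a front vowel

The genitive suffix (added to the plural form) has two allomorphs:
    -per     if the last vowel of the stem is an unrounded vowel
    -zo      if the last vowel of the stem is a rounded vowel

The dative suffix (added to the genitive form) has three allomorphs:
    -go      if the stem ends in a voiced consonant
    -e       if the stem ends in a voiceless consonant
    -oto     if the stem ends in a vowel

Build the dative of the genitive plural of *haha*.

Since the last vowel of *haha* is /a/ (a back vowel), it takes -ut, giving *hahaut*.
Since the last vowel of the plural form *hahaut* is /u/ (a rounded vowel), it takes -zo, giving *hahautzo*.
The genitive form *hahautzo*: final sound = /o/, a vowel → -oto → *hahautzooto*.

hahautzooto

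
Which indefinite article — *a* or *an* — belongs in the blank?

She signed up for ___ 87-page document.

an

The indefinite article is chosen by the initial *sound* of the following word, not its spelling.
The number *87* is spoken "eighty-…", beginning with /ˈeɪti/ — a vowel sound.
So the article is *an*: She signed up for an 87-page document.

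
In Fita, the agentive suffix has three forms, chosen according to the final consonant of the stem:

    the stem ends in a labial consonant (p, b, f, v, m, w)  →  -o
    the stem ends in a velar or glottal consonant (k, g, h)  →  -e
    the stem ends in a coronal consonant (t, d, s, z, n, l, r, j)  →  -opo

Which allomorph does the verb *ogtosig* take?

-e

The final consonant of *ogtosig* is /g/, which is velar/glottal, so the suffix is -e.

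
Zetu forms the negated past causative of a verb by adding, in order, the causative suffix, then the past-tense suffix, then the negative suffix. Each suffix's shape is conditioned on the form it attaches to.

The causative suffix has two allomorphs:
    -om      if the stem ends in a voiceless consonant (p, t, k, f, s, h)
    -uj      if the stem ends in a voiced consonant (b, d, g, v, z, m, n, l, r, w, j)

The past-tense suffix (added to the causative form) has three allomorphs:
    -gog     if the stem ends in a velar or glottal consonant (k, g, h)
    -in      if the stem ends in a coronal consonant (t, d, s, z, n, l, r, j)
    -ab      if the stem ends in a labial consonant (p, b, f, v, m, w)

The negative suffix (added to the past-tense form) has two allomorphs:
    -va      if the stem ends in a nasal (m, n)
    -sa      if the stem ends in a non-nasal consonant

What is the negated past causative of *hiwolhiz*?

hiwolhizujinva

*hiwolhiz* — final consonant /z/ (voiced) → -uj → *hiwolhizuj*.
The final consonant of the causative form *hiwolhizuj* is /j/, which is coronal, so the past-tense suffix is -in, giving *hiwolhizujin*.
Since the final consonant of the past-tense form *hiwolhizujin* is /n/ (a nasal), it takes -va, giving *hiwolhizujinva*.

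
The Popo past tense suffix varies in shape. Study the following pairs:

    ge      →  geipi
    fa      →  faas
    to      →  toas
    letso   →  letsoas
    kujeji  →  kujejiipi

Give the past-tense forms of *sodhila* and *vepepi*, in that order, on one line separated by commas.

sodhilaas, vepepiipi

Looking at the last vowel of each stem: -ipi when the last vowel of the stem is a front vowel (*ge*, *kujeji*); -as when the last vowel of the stem is a back vowel (*fa*, *to*, *letso*).
The last vowel of *sodhila* is /a/, which is a back vowel, so the suffix is -as, giving *sodhilaas*.
Since the last vowel of *vepepi* is /i/ (a front vowel), it takes -ipi, giving *vepepiipi*.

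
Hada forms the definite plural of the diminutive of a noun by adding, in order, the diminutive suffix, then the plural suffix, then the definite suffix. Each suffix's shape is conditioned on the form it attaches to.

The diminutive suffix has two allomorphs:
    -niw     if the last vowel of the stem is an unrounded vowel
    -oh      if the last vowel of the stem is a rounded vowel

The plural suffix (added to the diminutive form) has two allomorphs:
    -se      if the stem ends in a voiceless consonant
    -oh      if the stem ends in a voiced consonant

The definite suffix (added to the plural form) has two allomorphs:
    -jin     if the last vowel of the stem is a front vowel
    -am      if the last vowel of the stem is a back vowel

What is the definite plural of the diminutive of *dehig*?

dehigniwoham

*dehig*: last vowel = /i/, an unrounded vowel → -niw → *dehigniw*.
Since the final consonant of the diminutive form *dehigniw* is /w/ (voiced), it takes -oh, giving *dehigniwoh*.
The plural form *dehigniwoh*: last vowel = /o/, a back vowel → -am → *dehigniwoham*.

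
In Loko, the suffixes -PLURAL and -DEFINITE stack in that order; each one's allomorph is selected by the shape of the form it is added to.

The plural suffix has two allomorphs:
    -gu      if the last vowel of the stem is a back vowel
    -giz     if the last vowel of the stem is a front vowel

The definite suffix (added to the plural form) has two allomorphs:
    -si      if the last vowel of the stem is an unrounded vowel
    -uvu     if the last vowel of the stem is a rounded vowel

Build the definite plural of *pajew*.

Since the last vowel of *pajew* is /e/ (a front vowel), it takes -giz, giving *pajewgiz*.
The plural form *pajewgiz* — last vowel /i/ (an unrounded vowel) → -si → *pajewgizsi*.

pajewgizsi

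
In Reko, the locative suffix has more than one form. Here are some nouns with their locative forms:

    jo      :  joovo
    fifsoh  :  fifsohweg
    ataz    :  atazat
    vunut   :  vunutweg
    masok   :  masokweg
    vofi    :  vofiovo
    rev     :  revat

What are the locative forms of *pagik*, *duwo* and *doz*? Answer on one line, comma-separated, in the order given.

The pattern is voicing of the final sound: -weg when the stem ends in a voiceless consonant (*fifsoh*, *vunut*, *masok*); -at when the stem ends in a voiced consonant (*ataz*, *rev*); -ovo when the stem ends in a vowel (*jo*, *vofi*).
*pagik*: final sound = /k/, a voiceless consonant → -weg → *pagikweg*.
The final sound of *duwo* is /o/, which is a vowel, so the suffix is -ovo, giving *duwoovo*.
*doz* — final sound /z/ (a voiced consonant) → -at → *dozat*.

pagikweg, duwoovo, dozat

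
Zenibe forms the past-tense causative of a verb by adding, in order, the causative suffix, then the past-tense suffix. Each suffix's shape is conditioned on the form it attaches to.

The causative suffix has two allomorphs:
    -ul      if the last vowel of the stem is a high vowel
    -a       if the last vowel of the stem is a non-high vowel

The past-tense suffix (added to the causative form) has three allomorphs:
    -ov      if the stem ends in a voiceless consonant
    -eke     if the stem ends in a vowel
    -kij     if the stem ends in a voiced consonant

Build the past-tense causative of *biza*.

bizaaeke

The last vowel of *biza* is /a/, which is a non-high vowel, so the causative suffix is -a, giving *bizaa*.
The causative form *bizaa*: final sound = /a/, a vowel → -eke → *bizaaeke*.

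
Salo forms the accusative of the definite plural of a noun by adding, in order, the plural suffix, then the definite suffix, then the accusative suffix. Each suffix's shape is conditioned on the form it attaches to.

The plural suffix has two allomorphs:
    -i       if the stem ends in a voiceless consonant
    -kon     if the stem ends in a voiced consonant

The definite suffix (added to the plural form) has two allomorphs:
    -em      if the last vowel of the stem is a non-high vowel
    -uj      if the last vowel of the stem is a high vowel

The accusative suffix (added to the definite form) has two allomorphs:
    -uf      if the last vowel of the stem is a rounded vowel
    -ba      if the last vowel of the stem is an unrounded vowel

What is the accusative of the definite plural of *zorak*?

zorakiujuf

The final consonant of *zorak* is /k/, which is voiceless, so the plural suffix is -i, giving *zoraki*.
The plural form *zoraki* — last vowel /i/ (a high vowel) → -uj → *zorakiuj*.
The last vowel of the definite form *zorakiuj* is /u/, which is a rounded vowel, so the accusative suffix is -uf, giving *zorakiujuf*.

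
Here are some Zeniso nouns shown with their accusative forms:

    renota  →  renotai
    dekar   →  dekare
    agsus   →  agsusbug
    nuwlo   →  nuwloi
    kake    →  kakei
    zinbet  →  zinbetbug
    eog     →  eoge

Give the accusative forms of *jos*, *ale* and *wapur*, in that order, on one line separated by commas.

The pattern is voicing of the final sound: -bug when the stem ends in a voiceless consonant (*agsus*, *zinbet*); -e when the stem ends in a voiced consonant (*dekar*, *eog*); -i when the stem ends in a vowel (*renota*, *nuwlo*, *kake*).
The final sound of *jos* is /s/, which is a voiceless consonant, so the suffix is -bug, giving *josbug*.
*ale*: final sound = /e/, a vowel → -i → *alei*.
*wapur*: final sound = /r/, a voiced consonant → -e → *wapure*.

josbug, alei, wapure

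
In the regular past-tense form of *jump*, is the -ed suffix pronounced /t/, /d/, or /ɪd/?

/t/

The stem *jump* ends in a voiceless consonant other than /t/.
The -ed suffix is realized as /ɪd/ after /t, d/; as /t/ after other voiceless consonants; and as /d/ after other voiced sounds.
So -ed on *jump* is pronounced /t/.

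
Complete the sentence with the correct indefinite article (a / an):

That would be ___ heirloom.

The indefinite article is chosen by the initial *sound* of the following word, not its spelling.
*heirloom* begins with the sound /ɛ/ (silent h) — a vowel sound.
So the article is *an*: That would be an heirloom.

an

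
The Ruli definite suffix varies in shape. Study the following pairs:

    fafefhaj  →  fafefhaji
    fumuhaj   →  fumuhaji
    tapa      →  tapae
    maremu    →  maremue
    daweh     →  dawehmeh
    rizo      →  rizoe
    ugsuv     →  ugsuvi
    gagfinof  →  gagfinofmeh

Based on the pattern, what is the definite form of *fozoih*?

The alternation tracks the final sound of the stem — -meh when the stem ends in a voiceless consonant (*daweh*, *gagfinof*); -i when the stem ends in a voiced consonant (*fafefhaj*, *fumuhaj*, *ugsuv*); -e when the stem ends in a vowel (*tapa*, *maremu*, *rizo*).
Since the final sound of *fozoih* is /h/ (a voiceless consonant), it takes -meh, giving *fozoihmeh*.

fozoihmeh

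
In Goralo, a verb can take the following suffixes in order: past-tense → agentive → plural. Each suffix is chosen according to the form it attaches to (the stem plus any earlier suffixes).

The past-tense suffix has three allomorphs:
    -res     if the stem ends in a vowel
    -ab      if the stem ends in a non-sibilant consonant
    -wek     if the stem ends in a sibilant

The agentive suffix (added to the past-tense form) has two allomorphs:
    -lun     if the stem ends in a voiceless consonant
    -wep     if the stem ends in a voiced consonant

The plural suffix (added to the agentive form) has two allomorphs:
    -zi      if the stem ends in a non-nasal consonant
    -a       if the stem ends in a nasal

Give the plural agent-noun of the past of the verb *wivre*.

wivreresluna

The final sound of *wivre* is /e/, which is a vowel, so the past-tense suffix is -res, giving *wivreres*.
The past-tense form *wivreres* — final consonant /s/ (voiceless) → -lun → *wivrereslun*.
The final consonant of the agentive form *wivrereslun* is /n/, which is a nasal, so the plural suffix is -a, giving *wivreresluna*.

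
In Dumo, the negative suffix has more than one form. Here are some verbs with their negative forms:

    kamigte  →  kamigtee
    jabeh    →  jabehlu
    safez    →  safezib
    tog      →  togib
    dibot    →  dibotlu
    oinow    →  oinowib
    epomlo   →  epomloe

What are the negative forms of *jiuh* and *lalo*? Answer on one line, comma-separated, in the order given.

Looking at the final sound of each stem: -lu when the stem ends in a voiceless consonant (*jabeh*, *dibot*); -ib when the stem ends in a voiced consonant (*safez*, *tog*, *oinow*); -e when the stem ends in a vowel (*kamigte*, *epomlo*).
The final sound of *jiuh* is /h/, which is a voiceless consonant, so the suffix is -lu, giving *jiuhlu*.
Since the final sound of *lalo* is /o/ (a vowel), it takes -e, giving *laloe*.

jiuhlu, laloe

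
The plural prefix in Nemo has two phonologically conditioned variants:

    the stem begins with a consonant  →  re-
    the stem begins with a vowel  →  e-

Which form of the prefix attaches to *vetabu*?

re-

*vetabu* — first sound /v/ (a consonant) → re-.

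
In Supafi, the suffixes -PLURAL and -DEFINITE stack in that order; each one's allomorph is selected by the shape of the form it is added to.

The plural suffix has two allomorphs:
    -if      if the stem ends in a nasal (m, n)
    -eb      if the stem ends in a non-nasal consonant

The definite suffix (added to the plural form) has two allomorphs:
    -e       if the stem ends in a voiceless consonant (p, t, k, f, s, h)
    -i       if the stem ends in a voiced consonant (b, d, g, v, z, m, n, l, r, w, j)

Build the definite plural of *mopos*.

moposebi

*mopos*: final consonant = /s/, non-nasal → -eb → *moposeb*.
The plural form *moposeb* — final consonant /b/ (voiced) → -i → *moposebi*.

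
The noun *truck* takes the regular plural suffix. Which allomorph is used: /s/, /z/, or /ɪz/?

The stem *truck* ends in a voiceless non-sibilant consonant.
The plural suffix surfaces as /ɪz/ after sibilants, /s/ after other voiceless consonants, and /z/ after other voiced sounds.
So the plural -s on *truck* is pronounced /s/.

/s/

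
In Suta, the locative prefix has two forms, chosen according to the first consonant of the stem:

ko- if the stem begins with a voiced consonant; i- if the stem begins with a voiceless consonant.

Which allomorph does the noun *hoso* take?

The first consonant of *hoso* is /h/, which is voiceless, so the prefix is i-.

i-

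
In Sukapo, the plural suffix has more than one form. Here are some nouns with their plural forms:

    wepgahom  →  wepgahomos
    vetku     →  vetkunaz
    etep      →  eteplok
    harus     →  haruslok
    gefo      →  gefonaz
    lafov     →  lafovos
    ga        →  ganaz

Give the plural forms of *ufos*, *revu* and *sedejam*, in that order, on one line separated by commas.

The pattern is voicing of the final sound: -lok when the stem ends in a voiceless consonant (*etep*, *harus*); -os when the stem ends in a voiced consonant (*wepgahom*, *lafov*); -naz when the stem ends in a vowel (*vetku*, *gefo*, *ga*).
*ufos*: final sound = /s/, a voiceless consonant → -lok → *ufoslok*.
The final sound of *revu* is /u/, which is a vowel, so the suffix is -naz, giving *revunaz*.
Since the final sound of *sedejam* is /m/ (a voiced consonant), it takes -os, giving *sedejamos*.

ufoslok, revunaz, sedejamos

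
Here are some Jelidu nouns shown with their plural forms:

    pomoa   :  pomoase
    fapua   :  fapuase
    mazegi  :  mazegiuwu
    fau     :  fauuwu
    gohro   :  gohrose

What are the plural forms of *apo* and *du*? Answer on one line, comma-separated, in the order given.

The pattern is height harmony: -uwu when the last vowel of the stem is a high vowel (*mazegi*, *fau*); -se when the last vowel of the stem is a non-high vowel (*pomoa*, *fapua*, *gohro*).
The last vowel of *apo* is /o/, which is a non-high vowel, so the suffix is -se, giving *apose*.
*du*: last vowel = /u/, a high vowel → -uwu → *duuwu*.

apose, duuwu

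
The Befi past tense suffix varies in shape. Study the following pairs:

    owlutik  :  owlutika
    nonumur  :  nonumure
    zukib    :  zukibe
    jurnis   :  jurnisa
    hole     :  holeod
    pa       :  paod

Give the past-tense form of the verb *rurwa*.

The pattern is voicing of the final sound: -a when the stem ends in a voiceless consonant (*owlutik*, *jurnis*); -e when the stem ends in a voiced consonant (*nonumur*, *zukib*); -od when the stem ends in a vowel (*hole*, *pa*).
*rurwa*: final sound = /a/, a vowel → -od → *rurwaod*.

rurwaod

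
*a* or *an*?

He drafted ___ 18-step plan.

an

The indefinite article is chosen by the initial *sound* of the following word, not its spelling.
The number *18* is spoken "eighteen", beginning with /ˌeɪˈtiːn/ — a vowel sound.
So the article is *an*: He drafted an 18-step plan.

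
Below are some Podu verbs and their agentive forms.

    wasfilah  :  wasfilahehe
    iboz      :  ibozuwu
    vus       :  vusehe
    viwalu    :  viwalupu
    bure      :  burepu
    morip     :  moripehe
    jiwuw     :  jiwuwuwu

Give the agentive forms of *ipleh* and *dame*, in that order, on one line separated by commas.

iplehehe, damepu

The pattern is voicing of the final sound: -ehe when the stem ends in a voiceless consonant (*wasfilah*, *vus*, *morip*); -uwu when the stem ends in a voiced consonant (*iboz*, *jiwuw*); -pu when the stem ends in a vowel (*viwalu*, *bure*).
*ipleh* — final sound /h/ (a voiceless consonant) → -ehe → *iplehehe*.
The final sound of *dame* is /e/, which is a vowel, so the suffix is -pu, giving *damepu*.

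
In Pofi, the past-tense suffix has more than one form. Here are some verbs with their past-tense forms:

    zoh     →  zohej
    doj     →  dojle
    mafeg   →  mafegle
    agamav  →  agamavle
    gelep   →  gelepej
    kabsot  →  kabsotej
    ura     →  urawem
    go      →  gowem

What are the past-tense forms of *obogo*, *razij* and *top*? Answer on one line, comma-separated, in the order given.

The pattern is voicing of the final sound: -ej when the stem ends in a voiceless consonant (*zoh*, *gelep*, *kabsot*); -le when the stem ends in a voiced consonant (*doj*, *mafeg*, *agamav*); -wem when the stem ends in a vowel (*ura*, *go*).
Since the final sound of *obogo* is /o/ (a vowel), it takes -wem, giving *obogowem*.
The final sound of *razij* is /j/, which is a voiced consonant, so the suffix is -le, giving *razijle*.
*top*: final sound = /p/, a voiceless consonant → -ej → *topej*.

obogowem, razijle, topej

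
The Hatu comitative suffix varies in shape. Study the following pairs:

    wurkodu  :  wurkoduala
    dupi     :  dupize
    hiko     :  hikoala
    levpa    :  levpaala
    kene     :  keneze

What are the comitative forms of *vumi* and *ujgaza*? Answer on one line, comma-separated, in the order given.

The alternation tracks the last vowel of the stem — -ze when the last vowel of the stem is a front vowel (*dupi*, *kene*); -ala when the last vowel of the stem is a back vowel (*wurkodu*, *hiko*, *levpa*).
*vumi* — last vowel /i/ (a front vowel) → -ze → *vumize*.
Since the last vowel of *ujgaza* is /a/ (a back vowel), it takes -ala, giving *ujgazaala*.

vumize, ujgazaala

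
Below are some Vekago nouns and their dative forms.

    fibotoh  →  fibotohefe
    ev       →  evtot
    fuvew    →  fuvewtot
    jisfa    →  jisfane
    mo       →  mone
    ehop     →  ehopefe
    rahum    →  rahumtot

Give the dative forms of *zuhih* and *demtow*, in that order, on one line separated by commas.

The alternation tracks the final sound of the stem — -efe when the stem ends in a voiceless consonant (*fibotoh*, *ehop*); -tot when the stem ends in a voiced consonant (*ev*, *fuvew*, *rahum*); -ne when the stem ends in a vowel (*jisfa*, *mo*).
The final sound of *zuhih* is /h/, which is a voiceless consonant, so the suffix is -efe, giving *zuhihefe*.
Since the final sound of *demtow* is /w/ (a voiced consonant), it takes -tot, giving *demtowtot*.

zuhihefe, demtowtot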